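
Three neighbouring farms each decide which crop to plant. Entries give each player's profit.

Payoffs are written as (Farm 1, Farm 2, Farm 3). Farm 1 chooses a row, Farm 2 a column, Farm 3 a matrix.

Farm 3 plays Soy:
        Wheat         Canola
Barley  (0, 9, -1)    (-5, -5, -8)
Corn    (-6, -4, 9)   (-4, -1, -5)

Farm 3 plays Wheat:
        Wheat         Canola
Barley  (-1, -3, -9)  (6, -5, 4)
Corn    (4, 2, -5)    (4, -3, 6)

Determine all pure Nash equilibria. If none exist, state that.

Pure NE: (Barley, Wheat, Soy)

Farm 1 against (Wheat, Soy): payoffs 0, -6 → best response Barley.
Farm 1 against (Wheat, Wheat): payoffs -1, 4 → best response Corn.
Farm 1 against (Canola, Soy): payoffs -5, -4 → best response Corn.
Farm 1 against (Canola, Wheat): payoffs 6, 4 → best response Barley.
Farm 2 against (Barley, Soy): payoffs 9, -5 → best response Wheat.
Farm 2 against (Barley, Wheat): payoffs -3, -5 → best response Wheat.
Farm 2 against (Corn, Soy): payoffs -4, -1 → best response Canola.
Farm 2 against (Corn, Wheat): payoffs 2, -3 → best response Wheat.
Farm 3 against (Barley, Wheat): payoffs -1, -9 → best response Soy.
Farm 3 against (Barley, Canola): payoffs -8, 4 → best response Wheat.
Farm 3 against (Corn, Wheat): payoffs 9, -5 → best response Soy.
Farm 3 against (Corn, Canola): payoffs -5, 6 → best response Wheat.
Mutual best responses: (Barley, Wheat, Soy).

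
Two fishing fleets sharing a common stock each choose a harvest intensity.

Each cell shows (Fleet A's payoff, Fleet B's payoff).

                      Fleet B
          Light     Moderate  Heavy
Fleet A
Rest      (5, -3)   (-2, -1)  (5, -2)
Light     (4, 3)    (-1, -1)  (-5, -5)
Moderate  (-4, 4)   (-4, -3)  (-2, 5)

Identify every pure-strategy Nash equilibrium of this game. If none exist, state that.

Fleet A against Light: payoffs 5, 4, -4 → best response Rest.
Fleet A against Moderate: payoffs -2, -1, -4 → best response Light.
Fleet A against Heavy: payoffs 5, -5, -2 → best response Rest.
Fleet B against Rest: payoffs -3, -1, -2 → best response Moderate.
Fleet B against Light: payoffs 3, -1, -5 → best response Light.
Fleet B against Moderate: payoffs 4, -3, 5 → best response Heavy.
No profile is a mutual best response for all players.

No pure-strategy Nash equilibrium.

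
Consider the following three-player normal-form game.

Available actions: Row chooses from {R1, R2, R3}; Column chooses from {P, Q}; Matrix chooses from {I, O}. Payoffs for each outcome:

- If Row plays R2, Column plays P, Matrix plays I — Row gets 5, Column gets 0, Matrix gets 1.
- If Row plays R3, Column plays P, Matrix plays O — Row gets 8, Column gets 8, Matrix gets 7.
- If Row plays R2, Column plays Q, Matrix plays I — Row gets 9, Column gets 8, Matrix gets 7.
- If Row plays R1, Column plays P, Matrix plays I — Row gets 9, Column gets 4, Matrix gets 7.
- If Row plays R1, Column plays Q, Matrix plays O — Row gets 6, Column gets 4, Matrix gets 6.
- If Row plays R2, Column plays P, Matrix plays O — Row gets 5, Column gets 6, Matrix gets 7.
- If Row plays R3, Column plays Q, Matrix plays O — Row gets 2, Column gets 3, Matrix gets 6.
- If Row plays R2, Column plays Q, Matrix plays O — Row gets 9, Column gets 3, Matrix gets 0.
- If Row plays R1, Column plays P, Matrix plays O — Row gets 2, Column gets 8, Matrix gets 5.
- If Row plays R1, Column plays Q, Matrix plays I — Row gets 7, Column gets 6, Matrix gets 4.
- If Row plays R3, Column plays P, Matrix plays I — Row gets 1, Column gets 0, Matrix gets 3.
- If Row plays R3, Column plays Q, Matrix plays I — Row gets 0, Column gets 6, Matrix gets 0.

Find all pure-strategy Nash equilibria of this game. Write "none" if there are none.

For each player, find the best response to each opponent profile; mutual best responses are the pure NE.
Row against (P, I): payoffs 9, 5, 1 → best response R1.
Row against (P, O): payoffs 2, 5, 8 → best response R3.
Row against (Q, I): payoffs 7, 9, 0 → best response R2.
Row against (Q, O): payoffs 6, 9, 2 → best response R2.
Column against (R1, I): payoffs 4, 6 → best response Q.
Column against (R1, O): payoffs 8, 4 → best response P.
Column against (R2, I): payoffs 0, 8 → best response Q.
Column against (R2, O): payoffs 6, 3 → best response P.
Column against (R3, I): payoffs 0, 6 → best response Q.
Column against (R3, O): payoffs 8, 3 → best response P.
Matrix against (R1, P): payoffs 7, 5 → best response I.
Matrix against (R1, Q): payoffs 4, 6 → best response O.
Matrix against (R2, P): payoffs 1, 7 → best response O.
Matrix against (R2, Q): payoffs 7, 0 → best response I.
Matrix against (R3, P): payoffs 3, 7 → best response O.
Matrix against (R3, Q): payoffs 0, 6 → best response O.
Mutual best responses: (R2, Q, I); (R3, P, O).

Pure-strategy Nash equilibria: (R2, Q, I), (R3, P, O)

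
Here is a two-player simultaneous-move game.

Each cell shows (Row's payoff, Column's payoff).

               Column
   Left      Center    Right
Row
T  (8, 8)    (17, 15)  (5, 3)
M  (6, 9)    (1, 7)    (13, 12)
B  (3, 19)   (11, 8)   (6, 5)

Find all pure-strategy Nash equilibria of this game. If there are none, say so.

For each strategy profile, look for a profitable unilateral deviation.
(T, Left): Column can switch to Center (8 → 15). Not NE.
(T, Center): Row gets 17, best alternative 11; Column gets 15, best alternative 8. No profitable deviation — NE.
(T, Right): Row can switch to M (5 → 13). Not NE.
(M, Left): Row can switch to T (6 → 8). Not NE.
(M, Center): Row can switch to T (1 → 17). Not NE.
(M, Right): Row gets 13, best alternative 6; Column gets 12, best alternative 9. No profitable deviation — NE.
(B, Left): Row can switch to T (3 → 8). Not NE.
(B, Center): Row can switch to T (11 → 17). Not NE.
(B, Right): Row can switch to M (6 → 13). Not NE.

(T, Center) and (M, Right)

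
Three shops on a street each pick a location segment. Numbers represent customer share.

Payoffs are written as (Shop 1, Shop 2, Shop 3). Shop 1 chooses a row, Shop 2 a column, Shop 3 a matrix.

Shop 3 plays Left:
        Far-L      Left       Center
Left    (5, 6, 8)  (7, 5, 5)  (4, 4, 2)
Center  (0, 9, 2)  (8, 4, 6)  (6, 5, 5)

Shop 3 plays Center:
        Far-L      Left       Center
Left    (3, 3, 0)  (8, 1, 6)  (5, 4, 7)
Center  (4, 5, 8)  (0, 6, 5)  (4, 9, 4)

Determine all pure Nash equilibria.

(Left, Far-L, Left): Shop 1 gets 5, best alternative 0; Shop 2 gets 6, best alternative 5; Shop 3 gets 8, best alternative 0. No profitable deviation — NE.
(Left, Far-L, Center): Shop 1 can switch to Center (3 → 4). Not NE.
(Left, Left, Left): Shop 1 can switch to Center (7 → 8). Not NE.
(Left, Left, Center): Shop 2 can switch to Far-L (1 → 3). Not NE.
(Left, Center, Left): Shop 1 can switch to Center (4 → 6). Not NE.
(Left, Center, Center): Shop 1 gets 5, best alternative 4; Shop 2 gets 4, best alternative 3; Shop 3 gets 7, best alternative 2. No profitable deviation — NE.
(Center, Far-L, Left): Shop 1 can switch to Left (0 → 5). Not NE.
(Center, Far-L, Center): Shop 2 can switch to Left (5 → 6). Not NE.
(Center, Left, Left): Shop 2 can switch to Far-L (4 → 9). Not NE.
(Center, Left, Center): Shop 1 can switch to Left (0 → 8). Not NE.
(The remaining 2 profiles each have a profitable deviation by the same check.)

Pure-strategy Nash equilibria: (Left, Far-L, Left) and (Left, Center, Center)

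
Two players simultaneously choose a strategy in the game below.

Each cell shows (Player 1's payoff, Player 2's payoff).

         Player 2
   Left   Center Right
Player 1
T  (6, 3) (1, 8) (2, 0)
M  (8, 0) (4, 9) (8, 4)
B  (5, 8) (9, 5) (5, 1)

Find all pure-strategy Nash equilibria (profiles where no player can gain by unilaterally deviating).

There is no pure-strategy Nash equilibrium.

(T, Left): Player 1 can switch to M (6 → 8). Not NE.
(T, Center): Player 1 can switch to M (1 → 4). Not NE.
(T, Right): Player 1 can switch to M (2 → 8). Not NE.
(M, Left): Player 2 can switch to Center (0 → 9). Not NE.
(M, Center): Player 1 can switch to B (4 → 9). Not NE.
(M, Right): Player 2 can switch to Center (4 → 9). Not NE.
(B, Left): Player 1 can switch to T (5 → 6). Not NE.
(B, Center): Player 2 can switch to Left (5 → 8). Not NE.
(B, Right): Player 1 can switch to M (5 → 8). Not NE.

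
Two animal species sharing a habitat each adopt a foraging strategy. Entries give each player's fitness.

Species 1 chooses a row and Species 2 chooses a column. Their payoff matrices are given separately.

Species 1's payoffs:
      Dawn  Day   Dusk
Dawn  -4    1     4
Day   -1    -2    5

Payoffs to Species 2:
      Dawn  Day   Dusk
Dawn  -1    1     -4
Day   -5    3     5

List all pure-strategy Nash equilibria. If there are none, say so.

For each player, find the best response to each opponent profile; mutual best responses are the pure NE.
Species 1 against Dawn: payoffs -4, -1 → best response Day.
Species 1 against Day: payoffs 1, -2 → best response Dawn.
Species 1 against Dusk: payoffs 4, 5 → best response Day.
Species 2 against Dawn: payoffs -1, 1, -4 → best response Day.
Species 2 against Day: payoffs -5, 3, 5 → best response Dusk.
Mutual best responses: (Dawn, Day); (Day, Dusk).

The pure Nash equilibria are (Dawn, Day) and (Day, Dusk).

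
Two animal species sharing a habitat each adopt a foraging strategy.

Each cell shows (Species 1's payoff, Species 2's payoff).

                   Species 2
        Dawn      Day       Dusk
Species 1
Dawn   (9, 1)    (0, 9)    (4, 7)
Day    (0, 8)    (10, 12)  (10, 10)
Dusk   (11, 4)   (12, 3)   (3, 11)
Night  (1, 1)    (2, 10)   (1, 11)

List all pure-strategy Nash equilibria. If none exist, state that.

For each player, find the best response to each opponent profile; mutual best responses are the pure NE.
Species 1 against Dawn: payoffs 9, 0, 11, 1 → best response Dusk.
Species 1 against Day: payoffs 0, 10, 12, 2 → best response Dusk.
Species 1 against Dusk: payoffs 4, 10, 3, 1 → best response Day.
Species 2 against Dawn: payoffs 1, 9, 7 → best response Day.
Species 2 against Day: payoffs 8, 12, 10 → best response Day.
Species 2 against Dusk: payoffs 4, 3, 11 → best response Dusk.
Species 2 against Night: payoffs 1, 10, 11 → best response Dusk.
No profile is a mutual best response for all players.

There is no pure-strategy Nash equilibrium.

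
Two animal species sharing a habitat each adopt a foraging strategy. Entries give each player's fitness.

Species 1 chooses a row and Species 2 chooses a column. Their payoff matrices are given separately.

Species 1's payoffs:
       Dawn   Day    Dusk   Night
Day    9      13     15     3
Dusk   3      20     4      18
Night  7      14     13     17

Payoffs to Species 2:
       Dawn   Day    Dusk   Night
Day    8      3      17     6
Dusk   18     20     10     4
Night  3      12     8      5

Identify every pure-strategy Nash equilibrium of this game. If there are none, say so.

The pure Nash equilibria are (Day, Dusk) and (Dusk, Day).

Species 1 against Dawn: payoffs 9, 3, 7 → best response Day.
Species 1 against Day: payoffs 13, 20, 14 → best response Dusk.
Species 1 against Dusk: payoffs 15, 4, 13 → best response Day.
Species 1 against Night: payoffs 3, 18, 17 → best response Dusk.
Species 2 against Day: payoffs 8, 3, 17, 6 → best response Dusk.
Species 2 against Dusk: payoffs 18, 20, 10, 4 → best response Day.
Species 2 against Night: payoffs 3, 12, 8, 5 → best response Day.
Mutual best responses: (Day, Dusk); (Dusk, Day).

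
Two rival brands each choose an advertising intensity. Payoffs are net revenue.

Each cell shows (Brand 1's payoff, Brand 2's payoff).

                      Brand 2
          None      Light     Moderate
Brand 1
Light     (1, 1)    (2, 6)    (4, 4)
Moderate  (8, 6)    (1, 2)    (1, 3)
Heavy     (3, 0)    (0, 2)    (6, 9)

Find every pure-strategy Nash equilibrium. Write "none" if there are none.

The pure Nash equilibria are (Light, Light) and (Moderate, None) and (Heavy, Moderate).

(Light, None): Brand 1 can switch to Moderate (1 → 8). Not NE.
(Light, Light): Brand 1 gets 2, best alternative 1; Brand 2 gets 6, best alternative 4. No profitable deviation — NE.
(Light, Moderate): Brand 1 can switch to Heavy (4 → 6). Not NE.
(Moderate, None): Brand 1 gets 8, best alternative 3; Brand 2 gets 6, best alternative 3. No profitable deviation — NE.
(Moderate, Light): Brand 1 can switch to Light (1 → 2). Not NE.
(Moderate, Moderate): Brand 1 can switch to Light (1 → 4). Not NE.
(Heavy, None): Brand 1 can switch to Moderate (3 → 8). Not NE.
(Heavy, Light): Brand 1 can switch to Light (0 → 2). Not NE.
(Heavy, Moderate): Brand 1 gets 6, best alternative 4; Brand 2 gets 9, best alternative 2. No profitable deviation — NE.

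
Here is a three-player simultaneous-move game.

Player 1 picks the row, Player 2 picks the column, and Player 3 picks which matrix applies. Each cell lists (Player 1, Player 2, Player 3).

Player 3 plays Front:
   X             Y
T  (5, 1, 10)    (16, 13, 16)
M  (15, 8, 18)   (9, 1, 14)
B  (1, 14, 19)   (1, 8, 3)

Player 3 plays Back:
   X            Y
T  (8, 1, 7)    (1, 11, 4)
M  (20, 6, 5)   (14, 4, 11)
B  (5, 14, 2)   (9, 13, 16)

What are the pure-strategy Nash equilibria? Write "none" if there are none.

The pure Nash equilibria are (T, Y, Front), (M, X, Front).

For each player, find the best response to each opponent profile; mutual best responses are the pure NE.
Player 1 against (X, Front): payoffs 5, 15, 1 → best response M.
Player 1 against (X, Back): payoffs 8, 20, 5 → best response M.
Player 1 against (Y, Front): payoffs 16, 9, 1 → best response T.
Player 1 against (Y, Back): payoffs 1, 14, 9 → best response M.
Player 2 against (T, Front): payoffs 1, 13 → best response Y.
Player 2 against (T, Back): payoffs 1, 11 → best response Y.
Player 2 against (M, Front): payoffs 8, 1 → best response X.
Player 2 against (M, Back): payoffs 6, 4 → best response X.
Player 2 against (B, Front): payoffs 14, 8 → best response X.
Player 2 against (B, Back): payoffs 14, 13 → best response X.
Player 3 against (T, X): payoffs 10, 7 → best response Front.
Player 3 against (T, Y): payoffs 16, 4 → best response Front.
Player 3 against (M, X): payoffs 18, 5 → best response Front.
Player 3 against (M, Y): payoffs 14, 11 → best response Front.
Player 3 against (B, X): payoffs 19, 2 → best response Front.
Player 3 against (B, Y): payoffs 3, 16 → best response Back.
Mutual best responses: (T, Y, Front); (M, X, Front).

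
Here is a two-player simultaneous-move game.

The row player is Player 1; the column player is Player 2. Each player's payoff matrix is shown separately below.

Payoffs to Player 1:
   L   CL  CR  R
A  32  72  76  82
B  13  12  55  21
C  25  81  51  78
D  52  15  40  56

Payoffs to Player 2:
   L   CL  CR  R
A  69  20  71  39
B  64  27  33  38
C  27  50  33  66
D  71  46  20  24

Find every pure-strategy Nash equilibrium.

(A, L): Player 1 can switch to D (32 → 52). Not NE.
(A, CL): Player 1 can switch to C (72 → 81). Not NE.
(A, CR): Player 1 gets 76, best alternative 55; Player 2 gets 71, best alternative 69. No profitable deviation — NE.
(A, R): Player 2 can switch to L (39 → 69). Not NE.
(B, L): Player 1 can switch to A (13 → 32). Not NE.
(B, CL): Player 1 can switch to A (12 → 72). Not NE.
(B, CR): Player 1 can switch to A (55 → 76). Not NE.
(B, R): Player 1 can switch to A (21 → 82). Not NE.
(C, L): Player 1 can switch to A (25 → 32). Not NE.
(C, CL): Player 2 can switch to R (50 → 66). Not NE.
(C, CR): Player 1 can switch to A (51 → 76). Not NE.
(D, L): Player 1 gets 52, best alternative 32; Player 2 gets 71, best alternative 46. No profitable deviation — NE.
(The remaining 4 profiles each have a profitable deviation by the same check.)

The pure Nash equilibria are (A, CR); (D, L).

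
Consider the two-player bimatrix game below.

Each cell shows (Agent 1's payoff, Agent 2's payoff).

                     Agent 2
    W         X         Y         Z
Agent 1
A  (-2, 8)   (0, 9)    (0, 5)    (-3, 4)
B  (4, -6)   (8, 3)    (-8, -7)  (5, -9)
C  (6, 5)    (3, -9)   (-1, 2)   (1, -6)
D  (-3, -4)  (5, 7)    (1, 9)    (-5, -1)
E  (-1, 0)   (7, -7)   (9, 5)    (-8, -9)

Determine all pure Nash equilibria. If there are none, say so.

Pure-strategy Nash equilibria: (B, X), (C, W), (E, Y)

(A, W): Agent 1 can switch to B (-2 → 4). Not NE.
(A, X): Agent 1 can switch to B (0 → 8). Not NE.
(A, Y): Agent 1 can switch to D (0 → 1). Not NE.
(A, Z): Agent 1 can switch to B (-3 → 5). Not NE.
(B, W): Agent 1 can switch to C (4 → 6). Not NE.
(B, X): Agent 1 gets 8, best alternative 7; Agent 2 gets 3, best alternative -6. No profitable deviation — NE.
(B, Y): Agent 1 can switch to A (-8 → 0). Not NE.
(B, Z): Agent 2 can switch to W (-9 → -6). Not NE.
(C, W): Agent 1 gets 6, best alternative 4; Agent 2 gets 5, best alternative 2. No profitable deviation — NE.
(C, X): Agent 1 can switch to B (3 → 8). Not NE.
(C, Y): Agent 1 can switch to A (-1 → 0). Not NE.
(C, Z): Agent 1 can switch to B (1 → 5). Not NE.
(E, Y): Agent 1 gets 9, best alternative 1; Agent 2 gets 5, best alternative 0. No profitable deviation — NE.
(The remaining 7 profiles each have a profitable deviation by the same check.)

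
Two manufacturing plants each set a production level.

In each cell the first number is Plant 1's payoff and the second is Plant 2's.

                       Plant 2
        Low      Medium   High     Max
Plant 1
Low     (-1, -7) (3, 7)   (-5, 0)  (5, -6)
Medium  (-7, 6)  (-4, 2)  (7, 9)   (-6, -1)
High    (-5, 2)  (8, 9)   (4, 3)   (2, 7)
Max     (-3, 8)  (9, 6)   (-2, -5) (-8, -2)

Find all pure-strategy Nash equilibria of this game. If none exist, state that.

(Medium, High)

Plant 1 against Low: payoffs -1, -7, -5, -3 → best response Low.
Plant 1 against Medium: payoffs 3, -4, 8, 9 → best response Max.
Plant 1 against High: payoffs -5, 7, 4, -2 → best response Medium.
Plant 1 against Max: payoffs 5, -6, 2, -8 → best response Low.
Plant 2 against Low: payoffs -7, 7, 0, -6 → best response Medium.
Plant 2 against Medium: payoffs 6, 2, 9, -1 → best response High.
Plant 2 against High: payoffs 2, 9, 3, 7 → best response Medium.
Plant 2 against Max: payoffs 8, 6, -5, -2 → best response Low.
Mutual best responses: (Medium, High).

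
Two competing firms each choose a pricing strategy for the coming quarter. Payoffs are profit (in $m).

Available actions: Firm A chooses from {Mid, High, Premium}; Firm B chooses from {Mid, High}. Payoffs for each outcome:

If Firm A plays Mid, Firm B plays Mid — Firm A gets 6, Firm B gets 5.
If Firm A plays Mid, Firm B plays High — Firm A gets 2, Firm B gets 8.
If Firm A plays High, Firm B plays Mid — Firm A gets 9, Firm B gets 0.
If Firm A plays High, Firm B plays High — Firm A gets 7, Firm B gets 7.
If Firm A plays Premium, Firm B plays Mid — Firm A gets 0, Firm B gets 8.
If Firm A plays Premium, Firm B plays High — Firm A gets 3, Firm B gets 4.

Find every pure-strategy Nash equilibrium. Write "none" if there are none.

Firm A against Mid: payoffs 6, 9, 0 → best response High.
Firm A against High: payoffs 2, 7, 3 → best response High.
Firm B against Mid: payoffs 5, 8 → best response High.
Firm B against High: payoffs 0, 7 → best response High.
Firm B against Premium: payoffs 8, 4 → best response Mid.
Mutual best responses: (High, High).

Pure NE: (High, High)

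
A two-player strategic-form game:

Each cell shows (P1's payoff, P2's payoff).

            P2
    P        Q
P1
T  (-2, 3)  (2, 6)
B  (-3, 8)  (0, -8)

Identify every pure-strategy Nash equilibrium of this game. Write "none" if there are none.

Pure NE: (T, Q)

P1 against P: payoffs -2, -3 → best response T.
P1 against Q: payoffs 2, 0 → best response T.
P2 against T: payoffs 3, 6 → best response Q.
P2 against B: payoffs 8, -8 → best response P.
Mutual best responses: (T, Q).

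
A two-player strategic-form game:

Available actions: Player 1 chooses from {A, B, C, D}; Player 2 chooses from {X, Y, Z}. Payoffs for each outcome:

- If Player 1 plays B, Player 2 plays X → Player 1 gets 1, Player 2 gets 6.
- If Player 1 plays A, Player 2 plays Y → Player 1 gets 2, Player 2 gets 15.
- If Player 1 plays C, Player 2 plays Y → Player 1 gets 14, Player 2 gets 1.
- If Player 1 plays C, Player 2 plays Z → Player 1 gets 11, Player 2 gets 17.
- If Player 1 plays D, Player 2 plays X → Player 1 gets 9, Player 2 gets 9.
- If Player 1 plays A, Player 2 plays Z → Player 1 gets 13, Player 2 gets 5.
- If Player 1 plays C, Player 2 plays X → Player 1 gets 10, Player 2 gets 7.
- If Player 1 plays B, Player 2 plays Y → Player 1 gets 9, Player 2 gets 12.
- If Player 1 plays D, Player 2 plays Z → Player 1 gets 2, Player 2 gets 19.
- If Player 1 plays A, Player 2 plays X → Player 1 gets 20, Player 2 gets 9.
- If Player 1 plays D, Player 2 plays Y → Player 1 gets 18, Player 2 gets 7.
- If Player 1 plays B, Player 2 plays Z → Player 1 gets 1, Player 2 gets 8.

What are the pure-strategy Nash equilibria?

Player 1 against X: payoffs 20, 1, 10, 9 → best response A.
Player 1 against Y: payoffs 2, 9, 14, 18 → best response D.
Player 1 against Z: payoffs 13, 1, 11, 2 → best response A.
Player 2 against A: payoffs 9, 15, 5 → best response Y.
Player 2 against B: payoffs 6, 12, 8 → best response Y.
Player 2 against C: payoffs 7, 1, 17 → best response Z.
Player 2 against D: payoffs 9, 7, 19 → best response Z.
No profile is a mutual best response for all players.

This game has no pure Nash equilibrium.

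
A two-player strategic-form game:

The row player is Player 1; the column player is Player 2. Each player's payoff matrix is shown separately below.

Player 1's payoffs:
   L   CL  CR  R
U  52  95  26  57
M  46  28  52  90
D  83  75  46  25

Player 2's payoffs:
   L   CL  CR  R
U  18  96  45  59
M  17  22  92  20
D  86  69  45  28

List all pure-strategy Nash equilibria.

For each strategy profile, look for a profitable unilateral deviation.
(U, L): Player 1 can switch to D (52 → 83). Not NE.
(U, CL): Player 1 gets 95, best alternative 75; Player 2 gets 96, best alternative 59. No profitable deviation — NE.
(U, CR): Player 1 can switch to M (26 → 52). Not NE.
(U, R): Player 1 can switch to M (57 → 90). Not NE.
(M, L): Player 1 can switch to U (46 → 52). Not NE.
(M, CL): Player 1 can switch to U (28 → 95). Not NE.
(M, CR): Player 1 gets 52, best alternative 46; Player 2 gets 92, best alternative 22. No profitable deviation — NE.
(M, R): Player 2 can switch to CL (20 → 22). Not NE.
(D, L): Player 1 gets 83, best alternative 52; Player 2 gets 86, best alternative 69. No profitable deviation — NE.
(D, CL): Player 1 can switch to U (75 → 95). Not NE.
(D, CR): Player 1 can switch to M (46 → 52). Not NE.
(D, R): Player 1 can switch to U (25 → 57). Not NE.

(U, CL), (M, CR), (D, L)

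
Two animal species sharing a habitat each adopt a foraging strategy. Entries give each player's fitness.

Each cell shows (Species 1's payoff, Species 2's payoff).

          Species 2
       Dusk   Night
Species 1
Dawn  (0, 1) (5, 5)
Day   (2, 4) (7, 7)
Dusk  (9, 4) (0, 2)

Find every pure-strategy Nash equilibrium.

The pure Nash equilibria are (Day, Night) and (Dusk, Dusk).

(Dawn, Dusk): Species 1 can switch to Day (0 → 2). Not NE.
(Dawn, Night): Species 1 can switch to Day (5 → 7). Not NE.
(Day, Dusk): Species 1 can switch to Dusk (2 → 9). Not NE.
(Day, Night): Species 1 gets 7, best alternative 5; Species 2 gets 7, best alternative 4. No profitable deviation — NE.
(Dusk, Dusk): Species 1 gets 9, best alternative 2; Species 2 gets 4, best alternative 2. No profitable deviation — NE.
(Dusk, Night): Species 1 can switch to Dawn (0 → 5). Not NE.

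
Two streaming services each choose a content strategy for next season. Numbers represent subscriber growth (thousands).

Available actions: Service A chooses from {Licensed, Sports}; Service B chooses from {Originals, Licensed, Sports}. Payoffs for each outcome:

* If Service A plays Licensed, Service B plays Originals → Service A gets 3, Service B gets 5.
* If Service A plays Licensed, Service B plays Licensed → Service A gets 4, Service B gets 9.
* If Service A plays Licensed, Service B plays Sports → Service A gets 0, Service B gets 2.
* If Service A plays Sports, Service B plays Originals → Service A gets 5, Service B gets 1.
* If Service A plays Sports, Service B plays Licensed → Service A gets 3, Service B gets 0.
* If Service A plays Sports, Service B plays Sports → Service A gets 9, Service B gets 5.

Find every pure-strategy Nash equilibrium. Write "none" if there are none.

Pure-strategy Nash equilibria: (Licensed, Licensed); (Sports, Sports)

Mark each player's best response to every combination of opponents' strategies; a profile where every player is best-responding is a pure Nash equilibrium.
Service A against Originals: payoffs 3, 5 → best response Sports.
Service A against Licensed: payoffs 4, 3 → best response Licensed.
Service A against Sports: payoffs 0, 9 → best response Sports.
Service B against Licensed: payoffs 5, 9, 2 → best response Licensed.
Service B against Sports: payoffs 1, 0, 5 → best response Sports.
Mutual best responses: (Licensed, Licensed); (Sports, Sports).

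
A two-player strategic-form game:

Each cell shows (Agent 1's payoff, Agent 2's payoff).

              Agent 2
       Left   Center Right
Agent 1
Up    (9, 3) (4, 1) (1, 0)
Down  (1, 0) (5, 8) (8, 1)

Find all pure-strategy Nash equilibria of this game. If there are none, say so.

Pure-strategy Nash equilibria: (Up, Left) and (Down, Center)

Agent 1 against Left: payoffs 9, 1 → best response Up.
Agent 1 against Center: payoffs 4, 5 → best response Down.
Agent 1 against Right: payoffs 1, 8 → best response Down.
Agent 2 against Up: payoffs 3, 1, 0 → best response Left.
Agent 2 against Down: payoffs 0, 8, 1 → best response Center.
Mutual best responses: (Up, Left); (Down, Center).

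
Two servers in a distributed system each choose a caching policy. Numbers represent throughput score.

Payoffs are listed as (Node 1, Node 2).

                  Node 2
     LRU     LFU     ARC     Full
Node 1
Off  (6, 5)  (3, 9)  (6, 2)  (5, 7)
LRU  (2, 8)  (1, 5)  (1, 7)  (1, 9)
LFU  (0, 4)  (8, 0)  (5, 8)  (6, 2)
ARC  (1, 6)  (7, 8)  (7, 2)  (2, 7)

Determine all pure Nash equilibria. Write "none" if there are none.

No pure-strategy Nash equilibrium.

(Off, LRU): Node 2 can switch to LFU (5 → 9). Not NE.
(Off, LFU): Node 1 can switch to LFU (3 → 8). Not NE.
(Off, ARC): Node 1 can switch to ARC (6 → 7). Not NE.
(Off, Full): Node 1 can switch to LFU (5 → 6). Not NE.
(LRU, LRU): Node 1 can switch to Off (2 → 6). Not NE.
(LRU, LFU): Node 1 can switch to Off (1 → 3). Not NE.
(LRU, ARC): Node 1 can switch to Off (1 → 6). Not NE.
(LRU, Full): Node 1 can switch to Off (1 → 5). Not NE.
(The remaining 8 profiles each have a profitable deviation by the same check.)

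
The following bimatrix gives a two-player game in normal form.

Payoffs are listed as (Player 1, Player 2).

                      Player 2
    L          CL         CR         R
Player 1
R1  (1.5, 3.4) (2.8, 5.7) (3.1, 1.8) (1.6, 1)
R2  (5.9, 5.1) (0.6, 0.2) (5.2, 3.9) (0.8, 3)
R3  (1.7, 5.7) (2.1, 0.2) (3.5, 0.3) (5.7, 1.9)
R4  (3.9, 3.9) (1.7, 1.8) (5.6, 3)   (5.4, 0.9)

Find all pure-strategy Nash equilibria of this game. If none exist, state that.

The pure Nash equilibria are (R1, CL); (R2, L).

(R1, L): Player 1 can switch to R2 (1.5 → 5.9). Not NE.
(R1, CL): Player 1 gets 2.8, best alternative 2.1; Player 2 gets 5.7, best alternative 3.4. No profitable deviation — NE.
(R1, CR): Player 1 can switch to R2 (3.1 → 5.2). Not NE.
(R1, R): Player 1 can switch to R3 (1.6 → 5.7). Not NE.
(R2, L): Player 1 gets 5.9, best alternative 3.9; Player 2 gets 5.1, best alternative 3.9. No profitable deviation — NE.
(R2, CL): Player 1 can switch to R1 (0.6 → 2.8). Not NE.
(R2, CR): Player 1 can switch to R4 (5.2 → 5.6). Not NE.
(R2, R): Player 1 can switch to R1 (0.8 → 1.6). Not NE.
(R3, L): Player 1 can switch to R2 (1.7 → 5.9). Not NE.
(R3, CL): Player 1 can switch to R1 (2.1 → 2.8). Not NE.
(R3, CR): Player 1 can switch to R2 (3.5 → 5.2). Not NE.
(R3, R): Player 2 can switch to L (1.9 → 5.7). Not NE.
(The remaining 4 profiles each have a profitable deviation by the same check.)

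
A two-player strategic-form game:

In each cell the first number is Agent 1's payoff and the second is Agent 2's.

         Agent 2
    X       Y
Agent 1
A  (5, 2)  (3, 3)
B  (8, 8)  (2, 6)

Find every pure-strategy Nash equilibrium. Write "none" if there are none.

(A, X): Agent 1 can switch to B (5 → 8). Not NE.
(A, Y): Agent 1 gets 3, best alternative 2; Agent 2 gets 3, best alternative 2. No profitable deviation — NE.
(B, X): Agent 1 gets 8, best alternative 5; Agent 2 gets 8, best alternative 6. No profitable deviation — NE.
(B, Y): Agent 1 can switch to A (2 → 3). Not NE.

The pure Nash equilibria are (A, Y) and (B, X).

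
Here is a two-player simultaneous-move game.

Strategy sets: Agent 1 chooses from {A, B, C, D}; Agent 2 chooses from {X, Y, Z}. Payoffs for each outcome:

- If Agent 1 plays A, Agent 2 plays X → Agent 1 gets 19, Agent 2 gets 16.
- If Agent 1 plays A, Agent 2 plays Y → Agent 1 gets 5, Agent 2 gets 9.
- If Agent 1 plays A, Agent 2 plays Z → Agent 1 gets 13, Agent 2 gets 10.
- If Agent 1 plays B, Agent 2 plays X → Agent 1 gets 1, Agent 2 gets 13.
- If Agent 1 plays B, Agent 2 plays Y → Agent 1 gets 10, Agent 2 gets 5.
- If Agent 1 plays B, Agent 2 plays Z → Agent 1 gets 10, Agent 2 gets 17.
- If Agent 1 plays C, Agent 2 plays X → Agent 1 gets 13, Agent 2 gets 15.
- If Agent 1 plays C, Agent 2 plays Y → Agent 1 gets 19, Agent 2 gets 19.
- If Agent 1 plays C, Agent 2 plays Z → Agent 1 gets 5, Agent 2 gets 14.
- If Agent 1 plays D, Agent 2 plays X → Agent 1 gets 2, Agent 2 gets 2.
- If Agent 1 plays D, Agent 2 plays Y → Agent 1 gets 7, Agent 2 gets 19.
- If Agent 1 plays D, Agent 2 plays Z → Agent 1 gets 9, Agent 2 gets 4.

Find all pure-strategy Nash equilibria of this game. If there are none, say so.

For each strategy profile, look for a profitable unilateral deviation.
(A, X): Agent 1 gets 19, best alternative 13; Agent 2 gets 16, best alternative 10. No profitable deviation — NE.
(A, Y): Agent 1 can switch to B (5 → 10). Not NE.
(A, Z): Agent 2 can switch to X (10 → 16). Not NE.
(B, X): Agent 1 can switch to A (1 → 19). Not NE.
(B, Y): Agent 1 can switch to C (10 → 19). Not NE.
(B, Z): Agent 1 can switch to A (10 → 13). Not NE.
(C, X): Agent 1 can switch to A (13 → 19). Not NE.
(C, Y): Agent 1 gets 19, best alternative 10; Agent 2 gets 19, best alternative 15. No profitable deviation — NE.
(C, Z): Agent 1 can switch to A (5 → 13). Not NE.
(D, X): Agent 1 can switch to A (2 → 19). Not NE.
(The remaining 2 profiles each have a profitable deviation by the same check.)

(A, X); (C, Y)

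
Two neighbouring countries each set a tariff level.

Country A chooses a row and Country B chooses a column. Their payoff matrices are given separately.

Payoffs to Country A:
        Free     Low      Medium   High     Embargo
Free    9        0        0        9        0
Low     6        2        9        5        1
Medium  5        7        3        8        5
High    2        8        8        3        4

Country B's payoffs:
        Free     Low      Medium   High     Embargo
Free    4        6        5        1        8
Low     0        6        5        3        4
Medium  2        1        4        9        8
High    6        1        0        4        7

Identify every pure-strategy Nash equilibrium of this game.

There is no pure-strategy Nash equilibrium.

Country A against Free: payoffs 9, 6, 5, 2 → best response Free.
Country A against Low: payoffs 0, 2, 7, 8 → best response High.
Country A against Medium: payoffs 0, 9, 3, 8 → best response Low.
Country A against High: payoffs 9, 5, 8, 3 → best response Free.
Country A against Embargo: payoffs 0, 1, 5, 4 → best response Medium.
Country B against Free: payoffs 4, 6, 5, 1, 8 → best response Embargo.
Country B against Low: payoffs 0, 6, 5, 3, 4 → best response Low.
Country B against Medium: payoffs 2, 1, 4, 9, 8 → best response High.
Country B against High: payoffs 6, 1, 0, 4, 7 → best response Embargo.
No profile is a mutual best response for all players.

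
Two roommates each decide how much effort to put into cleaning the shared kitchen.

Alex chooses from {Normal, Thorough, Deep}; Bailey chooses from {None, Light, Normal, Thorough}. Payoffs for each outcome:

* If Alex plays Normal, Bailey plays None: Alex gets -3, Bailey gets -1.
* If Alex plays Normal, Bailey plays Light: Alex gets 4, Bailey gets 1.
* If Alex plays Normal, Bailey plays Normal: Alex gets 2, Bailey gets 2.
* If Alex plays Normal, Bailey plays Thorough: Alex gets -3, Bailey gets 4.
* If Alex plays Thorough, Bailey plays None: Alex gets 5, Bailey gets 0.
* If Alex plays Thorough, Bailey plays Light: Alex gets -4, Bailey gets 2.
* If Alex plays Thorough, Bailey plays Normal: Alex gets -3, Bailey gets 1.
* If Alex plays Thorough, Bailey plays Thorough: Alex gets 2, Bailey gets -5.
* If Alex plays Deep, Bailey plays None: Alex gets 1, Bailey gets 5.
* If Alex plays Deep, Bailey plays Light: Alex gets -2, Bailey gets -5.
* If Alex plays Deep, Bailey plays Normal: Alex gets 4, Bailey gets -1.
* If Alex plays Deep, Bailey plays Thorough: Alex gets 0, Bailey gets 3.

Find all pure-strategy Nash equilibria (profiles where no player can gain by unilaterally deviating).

For each player, find the best response to each opponent profile; mutual best responses are the pure NE.
Alex against None: payoffs -3, 5, 1 → best response Thorough.
Alex against Light: payoffs 4, -4, -2 → best response Normal.
Alex against Normal: payoffs 2, -3, 4 → best response Deep.
Alex against Thorough: payoffs -3, 2, 0 → best response Thorough.
Bailey against Normal: payoffs -1, 1, 2, 4 → best response Thorough.
Bailey against Thorough: payoffs 0, 2, 1, -5 → best response Light.
Bailey against Deep: payoffs 5, -5, -1, 3 → best response None.
No profile is a mutual best response for all players.

There is no pure-strategy Nash equilibrium.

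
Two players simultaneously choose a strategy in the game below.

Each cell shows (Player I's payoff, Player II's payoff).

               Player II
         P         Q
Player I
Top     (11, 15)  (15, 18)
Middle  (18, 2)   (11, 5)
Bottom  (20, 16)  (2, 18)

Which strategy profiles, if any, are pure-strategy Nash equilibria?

The unique pure-strategy Nash equilibrium is (Top, Q).

(Top, P): Player I can switch to Middle (11 → 18). Not NE.
(Top, Q): Player I gets 15, best alternative 11; Player II gets 18, best alternative 15. No profitable deviation — NE.
(Middle, P): Player I can switch to Bottom (18 → 20). Not NE.
(Middle, Q): Player I can switch to Top (11 → 15). Not NE.
(Bottom, P): Player II can switch to Q (16 → 18). Not NE.
(Bottom, Q): Player I can switch to Top (2 → 15). Not NE.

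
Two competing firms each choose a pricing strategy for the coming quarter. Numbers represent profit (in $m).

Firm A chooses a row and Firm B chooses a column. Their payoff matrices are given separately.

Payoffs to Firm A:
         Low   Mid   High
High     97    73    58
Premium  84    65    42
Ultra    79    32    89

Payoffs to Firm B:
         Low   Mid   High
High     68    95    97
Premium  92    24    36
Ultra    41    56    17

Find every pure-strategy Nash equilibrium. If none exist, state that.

Check each profile: it is a Nash equilibrium iff no player can strictly gain by switching unilaterally.
(High, Low): Firm B can switch to Mid (68 → 95). Not NE.
(High, Mid): Firm B can switch to High (95 → 97). Not NE.
(High, High): Firm A can switch to Ultra (58 → 89). Not NE.
(Premium, Low): Firm A can switch to High (84 → 97). Not NE.
(Premium, Mid): Firm A can switch to High (65 → 73). Not NE.
(Premium, High): Firm A can switch to High (42 → 58). Not NE.
(Ultra, Low): Firm A can switch to High (79 → 97). Not NE.
(Ultra, Mid): Firm A can switch to High (32 → 73). Not NE.
(Ultra, High): Firm B can switch to Low (17 → 41). Not NE.

This game has no pure Nash equilibrium.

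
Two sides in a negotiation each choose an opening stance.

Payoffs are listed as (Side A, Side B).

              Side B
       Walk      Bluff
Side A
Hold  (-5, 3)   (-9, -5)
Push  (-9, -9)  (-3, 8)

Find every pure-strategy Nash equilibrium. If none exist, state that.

Mark each player's best response to every combination of opponents' strategies; a profile where every player is best-responding is a pure Nash equilibrium.
Side A against Walk: payoffs -5, -9 → best response Hold.
Side A against Bluff: payoffs -9, -3 → best response Push.
Side B against Hold: payoffs 3, -5 → best response Walk.
Side B against Push: payoffs -9, 8 → best response Bluff.
Mutual best responses: (Hold, Walk); (Push, Bluff).

Pure-strategy Nash equilibria: (Hold, Walk), (Push, Bluff)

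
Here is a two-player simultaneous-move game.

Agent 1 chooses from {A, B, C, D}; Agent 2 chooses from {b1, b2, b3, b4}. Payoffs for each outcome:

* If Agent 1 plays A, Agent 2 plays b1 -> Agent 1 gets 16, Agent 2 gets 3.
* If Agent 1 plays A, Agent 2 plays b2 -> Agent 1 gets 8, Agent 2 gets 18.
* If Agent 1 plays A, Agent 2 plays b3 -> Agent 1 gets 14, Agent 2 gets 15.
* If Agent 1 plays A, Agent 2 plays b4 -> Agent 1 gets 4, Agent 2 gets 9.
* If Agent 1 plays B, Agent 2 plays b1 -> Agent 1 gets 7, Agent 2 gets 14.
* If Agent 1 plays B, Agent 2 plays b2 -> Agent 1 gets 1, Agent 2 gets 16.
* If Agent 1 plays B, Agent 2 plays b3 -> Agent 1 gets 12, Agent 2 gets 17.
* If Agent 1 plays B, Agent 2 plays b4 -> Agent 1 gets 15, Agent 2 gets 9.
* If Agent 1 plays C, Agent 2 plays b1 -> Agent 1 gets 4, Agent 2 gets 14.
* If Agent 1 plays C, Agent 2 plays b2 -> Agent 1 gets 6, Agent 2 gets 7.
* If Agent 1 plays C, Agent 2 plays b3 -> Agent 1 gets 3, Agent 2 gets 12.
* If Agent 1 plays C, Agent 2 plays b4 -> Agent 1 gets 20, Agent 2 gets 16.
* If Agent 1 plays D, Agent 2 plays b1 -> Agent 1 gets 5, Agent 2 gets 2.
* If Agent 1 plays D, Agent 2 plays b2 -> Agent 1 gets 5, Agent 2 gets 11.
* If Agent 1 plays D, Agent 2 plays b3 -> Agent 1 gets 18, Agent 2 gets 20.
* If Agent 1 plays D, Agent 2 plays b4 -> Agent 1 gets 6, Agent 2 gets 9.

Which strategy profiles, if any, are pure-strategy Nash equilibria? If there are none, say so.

The pure Nash equilibria are (A, b2), (C, b4), (D, b3).

Agent 1 against b1: payoffs 16, 7, 4, 5 → best response A.
Agent 1 against b2: payoffs 8, 1, 6, 5 → best response A.
Agent 1 against b3: payoffs 14, 12, 3, 18 → best response D.
Agent 1 against b4: payoffs 4, 15, 20, 6 → best response C.
Agent 2 against A: payoffs 3, 18, 15, 9 → best response b2.
Agent 2 against B: payoffs 14, 16, 17, 9 → best response b3.
Agent 2 against C: payoffs 14, 7, 12, 16 → best response b4.
Agent 2 against D: payoffs 2, 11, 20, 9 → best response b3.
Mutual best responses: (A, b2); (C, b4); (D, b3).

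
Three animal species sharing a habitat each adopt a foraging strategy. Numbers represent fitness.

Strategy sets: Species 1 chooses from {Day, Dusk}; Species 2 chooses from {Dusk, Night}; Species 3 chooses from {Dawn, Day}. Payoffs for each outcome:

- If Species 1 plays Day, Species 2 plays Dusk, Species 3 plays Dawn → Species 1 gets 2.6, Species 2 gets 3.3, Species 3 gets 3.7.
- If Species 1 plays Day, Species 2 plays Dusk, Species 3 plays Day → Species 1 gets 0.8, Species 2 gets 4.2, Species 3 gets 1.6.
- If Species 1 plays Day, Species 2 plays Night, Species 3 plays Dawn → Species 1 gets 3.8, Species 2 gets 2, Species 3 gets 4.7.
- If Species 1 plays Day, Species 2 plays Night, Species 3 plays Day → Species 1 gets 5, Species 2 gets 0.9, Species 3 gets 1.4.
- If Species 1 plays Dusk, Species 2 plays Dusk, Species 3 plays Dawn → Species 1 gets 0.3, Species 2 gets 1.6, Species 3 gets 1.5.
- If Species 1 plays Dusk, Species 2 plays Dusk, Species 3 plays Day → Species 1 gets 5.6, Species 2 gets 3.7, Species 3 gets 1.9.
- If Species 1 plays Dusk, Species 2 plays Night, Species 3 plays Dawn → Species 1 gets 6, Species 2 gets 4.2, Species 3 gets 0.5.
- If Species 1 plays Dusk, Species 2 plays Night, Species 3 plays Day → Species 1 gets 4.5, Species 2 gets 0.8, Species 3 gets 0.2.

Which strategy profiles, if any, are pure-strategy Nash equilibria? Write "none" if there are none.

The pure Nash equilibria are (Day, Dusk, Dawn), (Dusk, Dusk, Day), (Dusk, Night, Dawn).

Species 1 against (Dusk, Dawn): payoffs 2.6, 0.3 → best response Day.
Species 1 against (Dusk, Day): payoffs 0.8, 5.6 → best response Dusk.
Species 1 against (Night, Dawn): payoffs 3.8, 6 → best response Dusk.
Species 1 against (Night, Day): payoffs 5, 4.5 → best response Day.
Species 2 against (Day, Dawn): payoffs 3.3, 2 → best response Dusk.
Species 2 against (Day, Day): payoffs 4.2, 0.9 → best response Dusk.
Species 2 against (Dusk, Dawn): payoffs 1.6, 4.2 → best response Night.
Species 2 against (Dusk, Day): payoffs 3.7, 0.8 → best response Dusk.
Species 3 against (Day, Dusk): payoffs 3.7, 1.6 → best response Dawn.
Species 3 against (Day, Night): payoffs 4.7, 1.4 → best response Dawn.
Species 3 against (Dusk, Dusk): payoffs 1.5, 1.9 → best response Day.
Species 3 against (Dusk, Night): payoffs 0.5, 0.2 → best response Dawn.
Mutual best responses: (Day, Dusk, Dawn); (Dusk, Dusk, Day); (Dusk, Night, Dawn).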